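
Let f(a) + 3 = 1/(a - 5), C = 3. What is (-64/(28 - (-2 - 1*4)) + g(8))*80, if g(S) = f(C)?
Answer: -7320/17 ≈ -430.59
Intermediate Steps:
f(a) = -3 + 1/(-5 + a) (f(a) = -3 + 1/(a - 5) = -3 + 1/(-5 + a))
g(S) = -7/2 (g(S) = (16 - 3*3)/(-5 + 3) = (16 - 9)/(-2) = -½*7 = -7/2)
(-64/(28 - (-2 - 1*4)) + g(8))*80 = (-64/(28 - (-2 - 1*4)) - 7/2)*80 = (-64/(28 - (-2 - 4)) - 7/2)*80 = (-64/(28 - 1*(-6)) - 7/2)*80 = (-64/(28 + 6) - 7/2)*80 = (-64/34 - 7/2)*80 = (-64*1/34 - 7/2)*80 = (-32/17 - 7/2)*80 = -183/34*80 = -7320/17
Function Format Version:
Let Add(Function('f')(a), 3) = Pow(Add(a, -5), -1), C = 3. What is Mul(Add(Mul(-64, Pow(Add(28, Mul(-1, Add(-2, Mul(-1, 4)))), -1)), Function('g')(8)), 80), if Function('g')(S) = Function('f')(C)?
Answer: Rational(-7320, 17) ≈ -430.59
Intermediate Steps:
Function('f')(a) = Add(-3, Pow(Add(-5, a), -1)) (Function('f')(a) = Add(-3, Pow(Add(a, -5), -1)) = Add(-3, Pow(Add(-5, a), -1)))
Function('g')(S) = Rational(-7, 2) (Function('g')(S) = Mul(Pow(Add(-5, 3), -1), Add(16, Mul(-3, 3))) = Mul(Pow(-2, -1), Add(16, -9)) = Mul(Rational(-1, 2), 7) = Rational(-7, 2))
Mul(Add(Mul(-64, Pow(Add(28, Mul(-1, Add(-2, Mul(-1, 4)))), -1)), Function('g')(8)), 80) = Mul(Add(Mul(-64, Pow(Add(28, Mul(-1, Add(-2, Mul(-1, 4)))), -1)), Rational(-7, 2)), 80) = Mul(Add(Mul(-64, Pow(Add(28, Mul(-1, Add(-2, -4))), -1)), Rational(-7, 2)), 80) = Mul(Add(Mul(-64, Pow(Add(28, Mul(-1, -6)), -1)), Rational(-7, 2)), 80) = Mul(Add(Mul(-64, Pow(Add(28, 6), -1)), Rational(-7, 2)), 80) = Mul(Add(Mul(-64, Pow(34, -1)), Rational(-7, 2)), 80) = Mul(Add(Mul(-64, Rational(1, 34)), Rational(-7, 2)), 80) = Mul(Add(Rational(-32, 17), Rational(-7, 2)), 80) = Mul(Rational(-183, 34), 80) = Rational(-7320, 17)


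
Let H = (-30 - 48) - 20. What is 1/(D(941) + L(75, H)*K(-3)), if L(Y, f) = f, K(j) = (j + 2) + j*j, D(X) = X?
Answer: 1/157 ≈ 0.0063694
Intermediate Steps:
H = -98 (H = -78 - 20 = -98)
K(j) = 2 + j + j**2 (K(j) = (2 + j) + j**2 = 2 + j + j**2)
1/(D(941) + L(75, H)*K(-3)) = 1/(941 - 98*(2 - 3 + (-3)**2)) = 1/(941 - 98*(2 - 3 + 9)) = 1/(941 - 98*8) = 1/(941 - 784) = 1/157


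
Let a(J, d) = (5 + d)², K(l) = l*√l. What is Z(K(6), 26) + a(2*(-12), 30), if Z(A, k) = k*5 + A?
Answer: 1355 + 6*√6 ≈ 1369.7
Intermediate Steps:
K(l) = l^(3/2)
Z(A, k) = A + 5*k (Z(A, k) = 5*k + A = A + 5*k)
Z(K(6), 26) + a(2*(-12), 30) = (6^(3/2) + 5*26) + (5 + 30)² = (6*√6 + 130) + 35² = (130 + 6*√6) + 1225 = 1355 + 6*√6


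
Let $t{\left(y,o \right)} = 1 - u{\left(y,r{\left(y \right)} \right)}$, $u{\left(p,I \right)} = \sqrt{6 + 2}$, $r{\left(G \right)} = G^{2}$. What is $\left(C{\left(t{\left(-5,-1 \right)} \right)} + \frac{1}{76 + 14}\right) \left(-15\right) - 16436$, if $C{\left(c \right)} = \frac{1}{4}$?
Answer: $- \frac{197279}{12} \approx -16440.0$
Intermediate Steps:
$u{\left(p,I \right)} = 2 \sqrt{2}$ ($u{\left(p,I \right)} = \sqrt{8} = 2 \sqrt{2}$)
$t{\left(y,o \right)} = 1 - 2 \sqrt{2}$
$C{\left(c \right)} = \frac{1}{4}$
$\left(C{\left(t{\left(-5,-1 \right)} \right)} + \frac{1}{76 + 14}\right) \left(-15\right) - 16436 = \left(\frac{1}{4} + \frac{1}{76 + 14}\right) \left(-15\right) - 16436 = \left(\frac{1}{4} + \frac{1}{90}\right) \left(-15\right) - 16436 = \frac{47}{180} \left(-15\right) - 16436 = - \frac{47}{12} - 16436 = - \frac{197279}{12}$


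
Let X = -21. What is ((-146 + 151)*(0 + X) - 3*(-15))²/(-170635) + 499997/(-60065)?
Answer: -17106644419/2049838255 ≈ -8.3454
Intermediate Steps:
((-146 + 151)*(0 + X) - 3*(-15))²/(-170635) + 499997/(-60065) = ((-146 + 151)*(0 - 21) - 3*(-15))²/(-170635) + 499997/(-60065) = (5*(-21) + 45)²*(-1/170635) + 499997*(-1/60065) = (-105 + 45)²*(-1/170635) - 499997/60065 = (-60)²*(-1/170635) - 499997/60065 = 3600*(-1/170635) - 499997/60065 = -720/34127 - 499997/60065 = -17106644419/2049838255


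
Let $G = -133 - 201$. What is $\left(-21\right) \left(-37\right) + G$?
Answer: $443$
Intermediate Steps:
$G = -334$ ($G = -133 - 201 = -334$)
$\left(-21\right) \left(-37\right) + G = \left(-21\right) \left(-37\right) - 334 = 777 - 334 = 443$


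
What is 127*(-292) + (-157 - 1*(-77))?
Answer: -37164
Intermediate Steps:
127*(-292) + (-157 - 1*(-77)) = -37084 + (-157 + 77) = -37084 - 80 = -37164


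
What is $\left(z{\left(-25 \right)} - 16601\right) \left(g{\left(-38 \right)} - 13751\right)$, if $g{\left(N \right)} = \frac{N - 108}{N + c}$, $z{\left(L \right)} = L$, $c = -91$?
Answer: $\frac{9830028286}{43} \approx 2.2861 \cdot 10^{8}$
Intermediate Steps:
$g{\left(N \right)} = \frac{-108 + N}{-91 + N}$ ($g{\left(N \right)} = \frac{N - 108}{N - 91} = \frac{-108 + N}{-91 + N}$)
$\left(z{\left(-25 \right)} - 16601\right) \left(g{\left(-38 \right)} - 13751\right) = \left(-25 - 16601\right) \left(\frac{-108 - 38}{-91 - 38} - 13751\right) = - 16626 \left(\frac{1}{-129} \left(-146\right) - 13751\right) = - 16626 \left(\left(- \frac{1}{129}\right) \left(-146\right) - 13751\right) = - 16626 \left(\frac{146}{129} - 13751\right) = \left(-16626\right) \left(- \frac{1773733}{129}\right) = \frac{9830028286}{43}$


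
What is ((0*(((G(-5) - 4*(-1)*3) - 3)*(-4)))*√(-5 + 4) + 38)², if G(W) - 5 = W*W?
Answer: 1444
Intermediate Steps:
G(W) = 5 + W² (G(W) = 5 + W*W = 5 + W²)
((0*(((G(-5) - 4*(-1)*3) - 3)*(-4)))*√(-5 + 4) + 38)² = ((0*((((5 + (-5)²) - 4*(-1)*3) - 3)*(-4)))*√(-5 + 4) + 38)² = ((0*((((5 + 25) + 4*3) - 3)*(-4)))*√(-1) + 38)² = ((0*(((30 + 12) - 3)*(-4)))*I + 38)² = ((0*((42 - 3)*(-4)))*I + 38)² = ((0*(39*(-4)))*I + 38)² = ((0*(-156))*I + 38)² = (0*I + 38)² = (0 + 38)² = 38² = 1444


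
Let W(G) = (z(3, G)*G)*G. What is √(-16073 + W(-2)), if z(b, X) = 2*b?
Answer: I*√16049 ≈ 126.68*I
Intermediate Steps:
W(G) = 6*G² (W(G) = ((2*3)*G)*G = (6*G)*G = 6*G²)
√(-16073 + W(-2)) = √(-16073 + 6*(-2)²) = √(-16073 + 6*4) = √(-16073 + 24) = √(-16049) = I*√16049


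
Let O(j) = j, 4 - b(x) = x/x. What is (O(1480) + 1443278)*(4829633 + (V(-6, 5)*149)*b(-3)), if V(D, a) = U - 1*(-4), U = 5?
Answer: 6983463175248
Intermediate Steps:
b(x) = 3 (b(x) = 4 - x/x = 4 - 1*1 = 4 - 1 = 3)
V(D, a) = 9 (V(D, a) = 5 - 1*(-4) = 5 + 4 = 9)
(O(1480) + 1443278)*(4829633 + (V(-6, 5)*149)*b(-3)) = (1480 + 1443278)*(4829633 + (9*149)*3) = 1444758*(4829633 + 1341*3) = 1444758*(4829633 + 4023) = 1444758*4833656 = 6983463175248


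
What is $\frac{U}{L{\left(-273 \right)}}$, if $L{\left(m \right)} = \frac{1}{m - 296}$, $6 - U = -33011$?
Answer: $-18786673$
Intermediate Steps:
$U = 33017$ ($U = 6 - -33011 = 6 + 33011 = 33017$)
$L{\left(m \right)} = \frac{1}{-296 + m}$
$\frac{U}{L{\left(-273 \right)}} = \frac{33017}{\frac{1}{-296 - 273}} = \frac{33017}{\frac{1}{-569}} = \frac{33017}{- \frac{1}{569}} = 33017 \left(-569\right) = -18786673$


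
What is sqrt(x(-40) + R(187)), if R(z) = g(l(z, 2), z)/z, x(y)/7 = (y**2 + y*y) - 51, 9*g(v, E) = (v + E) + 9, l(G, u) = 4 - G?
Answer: sqrt(6937397434)/561 ≈ 148.47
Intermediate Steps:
g(v, E) = 1 + E/9 + v/9 (g(v, E) = ((v + E) + 9)/9 = ((E + v) + 9)/9 = (9 + E + v)/9 = 1 + E/9 + v/9)
x(y) = -357 + 14*y**2 (x(y) = 7*((y**2 + y*y) - 51) = 7*((y**2 + y**2) - 51) = 7*(2*y**2 - 51) = 7*(-51 + 2*y**2) = -357 + 14*y**2)
R(z) = 13/(9*z) (R(z) = (1 + z/9 + (4 - z)/9)/z = (1 + z/9 + (4/9 - z/9))/z = 13/(9*z))
sqrt(x(-40) + R(187)) = sqrt((-357 + 14*(-40)**2) + (13/9)/187) = sqrt((-357 + 14*1600) + (13/9)*(1/187)) = sqrt((-357 + 22400) + 13/1683) = sqrt(22043 + 13/1683) = sqrt(37098382/1683) = sqrt(6937397434)/561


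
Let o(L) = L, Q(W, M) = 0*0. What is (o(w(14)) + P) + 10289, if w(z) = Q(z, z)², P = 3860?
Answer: 14149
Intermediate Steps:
Q(W, M) = 0
w(z) = 0 (w(z) = 0² = 0)
(o(w(14)) + P) + 10289 = (0 + 3860) + 10289 = 3860 + 10289 = 14149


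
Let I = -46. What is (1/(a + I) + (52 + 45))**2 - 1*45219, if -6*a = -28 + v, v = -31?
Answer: -1686509642/47089 ≈ -35815.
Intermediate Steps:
a = 59/6 (a = -(-28 - 31)/6 = -1/6*(-59) = 59/6 ≈ 9.8333)
(1/(a + I) + (52 + 45))**2 - 1*45219 = (1/(59/6 - 46) + (52 + 45))**2 - 1*45219 = (1/(-217/6) + 97)**2 - 45219 = (-6/217 + 97)**2 - 45219 = (21043/217)**2 - 45219 = 442807849/47089 - 45219 = -1686509642/47089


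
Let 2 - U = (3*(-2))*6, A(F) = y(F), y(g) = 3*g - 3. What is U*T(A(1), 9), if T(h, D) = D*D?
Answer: 3078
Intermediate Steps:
y(g) = -3 + 3*g
A(F) = -3 + 3*F
U = 38 (U = 2 - 3*(-2)*6 = 2 - (-6)*6 = 2 - 1*(-36) = 2 + 36 = 38)
T(h, D) = D²
U*T(A(1), 9) = 38*9² = 38*81 = 3078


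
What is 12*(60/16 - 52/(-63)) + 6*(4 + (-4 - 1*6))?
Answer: 397/21 ≈ 18.905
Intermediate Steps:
12*(60/16 - 52/(-63)) + 6*(4 + (-4 - 1*6)) = 12*(60*(1/16) - 52*(-1/63)) + 6*(4 + (-4 - 6)) = 12*(15/4 + 52/63) + 6*(4 - 10) = 12*(1153/252) + 6*(-6) = 1153/21 - 36 = 397/21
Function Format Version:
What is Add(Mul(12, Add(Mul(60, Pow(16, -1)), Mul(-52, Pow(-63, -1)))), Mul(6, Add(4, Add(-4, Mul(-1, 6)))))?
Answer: Rational(397, 21) ≈ 18.905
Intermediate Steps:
Add(Mul(12, Add(Mul(60, Pow(16, -1)), Mul(-52, Pow(-63, -1)))), Mul(6, Add(4, Add(-4, Mul(-1, 6))))) = Add(Mul(12, Add(Mul(60, Rational(1, 16)), Mul(-52, Rational(-1, 63)))), Mul(6, Add(4, Add(-4, -6)))) = Add(Mul(12, Add(Rational(15, 4), Rational(52, 63))), Mul(6, Add(4, -10))) = Add(Mul(12, Rational(1153, 252)), Mul(6, -6)) = Add(Rational(1153, 21), -36) = Rational(397, 21)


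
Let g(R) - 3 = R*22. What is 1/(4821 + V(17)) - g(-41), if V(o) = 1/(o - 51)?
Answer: 147357821/163913 ≈ 899.00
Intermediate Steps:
V(o) = 1/(-51 + o)
g(R) = 3 + 22*R (g(R) = 3 + R*22 = 3 + 22*R)
1/(4821 + V(17)) - g(-41) = 1/(4821 + 1/(-51 + 17)) - (3 + 22*(-41)) = 1/(4821 + 1/(-34)) - (3 - 902) = 1/(4821 - 1/34) - 1*(-899) = 1/(163913/34) + 899 = 34/163913 + 899 = 147357821/163913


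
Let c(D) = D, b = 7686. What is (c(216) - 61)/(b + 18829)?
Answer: 31/5303 ≈ 0.0058457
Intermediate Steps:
(c(216) - 61)/(b + 18829) = (216 - 61)/(7686 + 18829) = 155/26515 = 155*(1/26515) = 31/5303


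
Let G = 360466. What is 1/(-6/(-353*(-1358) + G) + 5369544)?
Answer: 419920/2254778916477 ≈ 1.8624e-7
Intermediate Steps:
1/(-6/(-353*(-1358) + G) + 5369544) = 1/(-6/(-353*(-1358) + 360466) + 5369544) = 1/(-6/(479374 + 360466) + 5369544) = 1/(-6/839840 + 5369544) = 1/(-6*1/839840 + 5369544) = 1/(-3/419920 + 5369544) = 1/(2254778916477/419920) = 419920/2254778916477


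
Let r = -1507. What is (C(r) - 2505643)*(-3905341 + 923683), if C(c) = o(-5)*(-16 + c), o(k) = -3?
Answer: 7457347300692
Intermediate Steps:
C(c) = 48 - 3*c (C(c) = -3*(-16 + c) = 48 - 3*c)
(C(r) - 2505643)*(-3905341 + 923683) = ((48 - 3*(-1507)) - 2505643)*(-3905341 + 923683) = ((48 + 4521) - 2505643)*(-2981658) = (4569 - 2505643)*(-2981658) = -2501074*(-2981658) = 7457347300692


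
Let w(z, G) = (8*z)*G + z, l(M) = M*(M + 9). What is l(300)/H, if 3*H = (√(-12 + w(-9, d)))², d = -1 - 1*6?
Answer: 92700/161 ≈ 575.78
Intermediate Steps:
d = -7 (d = -1 - 6 = -7)
l(M) = M*(9 + M)
w(z, G) = z + 8*G*z (w(z, G) = 8*G*z + z = z + 8*G*z)
H = 161 (H = (√(-12 - 9*(1 + 8*(-7))))²/3 = (√(-12 - 9*(1 - 56)))²/3 = (√(-12 - 9*(-55)))²/3 = (√(-12 + 495))²/3 = (√483)²/3 = (⅓)*483 = 161)
l(300)/H = (300*(9 + 300))/161 = (300*309)*(1/161) = 92700*(1/161) = 92700/161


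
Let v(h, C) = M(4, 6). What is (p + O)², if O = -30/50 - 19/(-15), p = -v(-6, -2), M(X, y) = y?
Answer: 256/9 ≈ 28.444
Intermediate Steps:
v(h, C) = 6
p = -6 (p = -1*6 = -6)
O = ⅔ (O = -30*1/50 - 19*(-1/15) = -⅗ + 19/15 = ⅔ ≈ 0.66667)
(p + O)² = (-6 + ⅔)² = (-16/3)² = 256/9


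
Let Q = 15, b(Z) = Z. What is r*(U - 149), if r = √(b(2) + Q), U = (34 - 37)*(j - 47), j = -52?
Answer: 148*√17 ≈ 610.22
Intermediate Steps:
U = 297 (U = (34 - 37)*(-52 - 47) = -3*(-99) = 297)
r = √17 (r = √(2 + 15) = √17 ≈ 4.1231)
r*(U - 149) = √17*(297 - 149) = √17*148 = 148*√17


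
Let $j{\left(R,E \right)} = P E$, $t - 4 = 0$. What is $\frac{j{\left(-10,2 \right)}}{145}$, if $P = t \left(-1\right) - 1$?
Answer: $- \frac{2}{29} \approx -0.068966$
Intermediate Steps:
$t = 4$ ($t = 4 + 0 = 4$)
$P = -5$ ($P = 4 \left(-1\right) - 1 = -4 - 1 = -5$)
$j{\left(R,E \right)} = - 5 E$
$\frac{j{\left(-10,2 \right)}}{145} = \frac{\left(-5\right) 2}{145} = \left(-10\right) \frac{1}{145} = - \frac{2}{29}$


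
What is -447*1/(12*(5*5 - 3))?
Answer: -149/88 ≈ -1.6932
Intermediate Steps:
-447*1/(12*(5*5 - 3)) = -447*1/(12*(25 - 3)) = -447/(12*22) = -447/264 = -447*1/264 = -149/88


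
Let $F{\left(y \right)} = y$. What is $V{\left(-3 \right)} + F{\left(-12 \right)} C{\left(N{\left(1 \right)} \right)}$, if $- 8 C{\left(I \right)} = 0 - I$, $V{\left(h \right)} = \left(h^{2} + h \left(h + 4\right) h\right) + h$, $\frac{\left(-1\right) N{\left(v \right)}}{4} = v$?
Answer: $21$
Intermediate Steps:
$N{\left(v \right)} = - 4 v$
$V{\left(h \right)} = h + h^{2} + h^{2} \left(4 + h\right)$ ($V{\left(h \right)} = \left(h^{2} + h \left(4 + h\right) h\right) + h = \left(h^{2} + h^{2} \left(4 + h\right)\right) + h = h + h^{2} + h^{2} \left(4 + h\right)$)
$C{\left(I \right)} = \frac{I}{8}$ ($C{\left(I \right)} = - \frac{0 - I}{8} = - \frac{\left(-1\right) I}{8} = \frac{I}{8}$)
$V{\left(-3 \right)} + F{\left(-12 \right)} C{\left(N{\left(1 \right)} \right)} = - 3 \left(1 + \left(-3\right)^{2} + 5 \left(-3\right)\right) - 12 \frac{\left(-4\right) 1}{8} = - 3 \left(1 + 9 - 15\right) - 12 \cdot \frac{1}{8} \left(-4\right) = \left(-3\right) \left(-5\right) - -6 = 15 + 6 = 21$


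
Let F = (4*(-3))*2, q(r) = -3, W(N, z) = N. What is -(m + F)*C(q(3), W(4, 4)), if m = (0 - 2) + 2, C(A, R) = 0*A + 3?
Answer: 72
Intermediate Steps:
C(A, R) = 3 (C(A, R) = 0 + 3 = 3)
F = -24 (F = -12*2 = -24)
m = 0 (m = -2 + 2 = 0)
-(m + F)*C(q(3), W(4, 4)) = -(0 - 24)*3 = -(-24)*3 = -1*(-72) = 72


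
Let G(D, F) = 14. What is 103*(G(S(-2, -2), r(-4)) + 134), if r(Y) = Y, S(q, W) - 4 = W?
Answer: 15244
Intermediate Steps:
S(q, W) = 4 + W
103*(G(S(-2, -2), r(-4)) + 134) = 103*(14 + 134) = 103*148 = 15244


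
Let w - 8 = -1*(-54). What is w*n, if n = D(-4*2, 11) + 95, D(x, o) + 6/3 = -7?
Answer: 5332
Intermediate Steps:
D(x, o) = -9 (D(x, o) = -2 - 7 = -9)
n = 86 (n = -9 + 95 = 86)
w = 62 (w = 8 - 1*(-54) = 8 + 54 = 62)
w*n = 62*86 = 5332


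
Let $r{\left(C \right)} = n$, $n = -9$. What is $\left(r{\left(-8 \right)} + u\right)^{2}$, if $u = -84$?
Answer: $8649$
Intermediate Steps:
$r{\left(C \right)} = -9$
$\left(r{\left(-8 \right)} + u\right)^{2} = \left(-9 - 84\right)^{2} = \left(-93\right)^{2} = 8649$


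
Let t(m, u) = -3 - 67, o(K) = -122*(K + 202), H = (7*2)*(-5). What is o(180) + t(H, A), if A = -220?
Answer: -46674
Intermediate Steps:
H = -70 (H = 14*(-5) = -70)
o(K) = -24644 - 122*K (o(K) = -122*(202 + K) = -24644 - 122*K)
t(m, u) = -70
o(180) + t(H, A) = (-24644 - 122*180) - 70 = (-24644 - 21960) - 70 = -46604 - 70 = -46674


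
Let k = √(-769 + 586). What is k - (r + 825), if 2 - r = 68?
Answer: -759 + I*√183 ≈ -759.0 + 13.528*I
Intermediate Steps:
r = -66 (r = 2 - 1*68 = 2 - 68 = -66)
k = I*√183 (k = √(-183) = I*√183 ≈ 13.528*I)
k - (r + 825) = I*√183 - (-66 + 825) = I*√183 - 1*759 = I*√183 - 759 = -759 + I*√183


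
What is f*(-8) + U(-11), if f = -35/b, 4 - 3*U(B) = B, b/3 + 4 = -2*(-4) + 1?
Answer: 71/3 ≈ 23.667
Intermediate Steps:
b = 15 (b = -12 + 3*(-2*(-4) + 1) = -12 + 3*(8 + 1) = -12 + 3*9 = -12 + 27 = 15)
U(B) = 4/3 - B/3
f = -7/3 (f = -35/15 = -35*1/15 = -7/3 ≈ -2.3333)
f*(-8) + U(-11) = -7/3*(-8) + (4/3 - ⅓*(-11)) = 56/3 + (4/3 + 11/3) = 56/3 + 5 = 71/3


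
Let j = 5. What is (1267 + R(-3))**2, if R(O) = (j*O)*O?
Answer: 1721344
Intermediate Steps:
R(O) = 5*O**2 (R(O) = (5*O)*O = 5*O**2)
(1267 + R(-3))**2 = (1267 + 5*(-3)**2)**2 = (1267 + 5*9)**2 = (1267 + 45)**2 = 1312**2 = 1721344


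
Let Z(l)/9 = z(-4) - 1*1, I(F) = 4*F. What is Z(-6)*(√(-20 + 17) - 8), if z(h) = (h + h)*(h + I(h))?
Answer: -11448 + 1431*I*√3 ≈ -11448.0 + 2478.6*I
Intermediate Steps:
z(h) = 10*h² (z(h) = (h + h)*(h + 4*h) = (2*h)*(5*h) = 10*h²)
Z(l) = 1431 (Z(l) = 9*(10*(-4)² - 1*1) = 9*(10*16 - 1) = 9*(160 - 1) = 9*159 = 1431)
Z(-6)*(√(-20 + 17) - 8) = 1431*(√(-20 + 17) - 8) = 1431*(√(-3) - 8) = 1431*(I*√3 - 8) = 1431*(-8 + I*√3) = -11448 + 1431*I*√3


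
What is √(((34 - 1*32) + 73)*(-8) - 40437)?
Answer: I*√41037 ≈ 202.58*I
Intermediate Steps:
√(((34 - 1*32) + 73)*(-8) - 40437) = √(((34 - 32) + 73)*(-8) - 40437) = √((2 + 73)*(-8) - 40437) = √(75*(-8) - 40437) = √(-600 - 40437) = √(-41037) = I*√41037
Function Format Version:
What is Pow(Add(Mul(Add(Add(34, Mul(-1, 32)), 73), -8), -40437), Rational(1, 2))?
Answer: Mul(I, Pow(41037, Rational(1, 2))) ≈ Mul(202.58, I)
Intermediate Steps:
Pow(Add(Mul(Add(Add(34, Mul(-1, 32)), 73), -8), -40437), Rational(1, 2)) = Pow(Add(Mul(Add(Add(34, -32), 73), -8), -40437), Rational(1, 2)) = Pow(Add(Mul(Add(2, 73), -8), -40437), Rational(1, 2)) = Pow(Add(Mul(75, -8), -40437), Rational(1, 2)) = Pow(Add(-600, -40437), Rational(1, 2)) = Pow(-41037, Rational(1, 2)) = Mul(I, Pow(41037, Rational(1, 2)))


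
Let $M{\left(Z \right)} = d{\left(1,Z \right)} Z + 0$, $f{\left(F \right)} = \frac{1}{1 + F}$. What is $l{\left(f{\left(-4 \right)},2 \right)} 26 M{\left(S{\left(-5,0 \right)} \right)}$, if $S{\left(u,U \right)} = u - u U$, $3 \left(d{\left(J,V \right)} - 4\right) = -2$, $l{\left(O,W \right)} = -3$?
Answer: $1300$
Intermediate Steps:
$d{\left(J,V \right)} = \frac{10}{3}$ ($d{\left(J,V \right)} = 4 + \frac{1}{3} \left(-2\right) = 4 - \frac{2}{3} = \frac{10}{3}$)
$S{\left(u,U \right)} = u - U u$
$M{\left(Z \right)} = \frac{10 Z}{3}$ ($M{\left(Z \right)} = \frac{10 Z}{3} + 0 = \frac{10 Z}{3}$)
$l{\left(f{\left(-4 \right)},2 \right)} 26 M{\left(S{\left(-5,0 \right)} \right)} = \left(-3\right) 26 \frac{10 \left(- 5 \left(1 - 0\right)\right)}{3} = - 78 \frac{10 \left(- 5 \left(1 + 0\right)\right)}{3} = - 78 \frac{10 \left(\left(-5\right) 1\right)}{3} = - 78 \cdot \frac{10}{3} \left(-5\right) = \left(-78\right) \left(- \frac{50}{3}\right) = 1300$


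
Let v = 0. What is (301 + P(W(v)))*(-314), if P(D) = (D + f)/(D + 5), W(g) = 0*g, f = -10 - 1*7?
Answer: -467232/5 ≈ -93446.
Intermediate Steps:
f = -17 (f = -10 - 7 = -17)
W(g) = 0
P(D) = (-17 + D)/(5 + D) (P(D) = (D - 17)/(D + 5) = (-17 + D)/(5 + D))
(301 + P(W(v)))*(-314) = (301 + (-17 + 0)/(5 + 0))*(-314) = (301 - 17/5)*(-314) = (1488/5)*(-314) = -467232/5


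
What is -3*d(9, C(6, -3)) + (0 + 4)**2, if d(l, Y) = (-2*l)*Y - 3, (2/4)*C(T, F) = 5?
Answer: 565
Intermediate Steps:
C(T, F) = 10 (C(T, F) = 2*5 = 10)
d(l, Y) = -3 - 2*Y*l (d(l, Y) = -2*Y*l - 3 = -3 - 2*Y*l)
-3*d(9, C(6, -3)) + (0 + 4)**2 = -3*(-3 - 2*10*9) + (0 + 4)**2 = -3*(-3 - 180) + 4**2 = -3*(-183) + 16 = 549 + 16 = 565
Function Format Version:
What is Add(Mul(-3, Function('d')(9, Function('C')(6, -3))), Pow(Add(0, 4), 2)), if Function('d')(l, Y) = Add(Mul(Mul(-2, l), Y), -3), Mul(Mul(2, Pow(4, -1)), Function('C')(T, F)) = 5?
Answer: 565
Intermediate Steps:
Function('C')(T, F) = 10 (Function('C')(T, F) = Mul(2, 5) = 10)
Function('d')(l, Y) = Add(-3, Mul(-2, Y, l)) (Function('d')(l, Y) = Add(Mul(-2, Y, l), -3) = Add(-3, Mul(-2, Y, l)))
Add(Mul(-3, Function('d')(9, Function('C')(6, -3))), Pow(Add(0, 4), 2)) = Add(Mul(-3, Add(-3, Mul(-2, 10, 9))), Pow(Add(0, 4), 2)) = Add(Mul(-3, Add(-3, -180)), Pow(4, 2)) = Add(Mul(-3, -183), 16) = Add(549, 16) = 565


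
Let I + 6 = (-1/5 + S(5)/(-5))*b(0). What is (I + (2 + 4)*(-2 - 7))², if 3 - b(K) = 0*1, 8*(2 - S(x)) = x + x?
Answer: 1490841/400 ≈ 3727.1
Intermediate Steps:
S(x) = 2 - x/4 (S(x) = 2 - (x + x)/8 = 2 - x/4)
b(K) = 3 (b(K) = 3 - 0 = 3 - 1*0 = 3 + 0 = 3)
I = -141/20 (I = -6 + (-1/5 + (2 - ¼*5)/(-5))*3 = -6 + (-1*⅕ + (2 - 5/4)*(-⅕))*3 = -6 + (-⅕ + (¾)*(-⅕))*3 = -6 + (-⅕ - 3/20)*3 = -6 - 7/20*3 = -6 - 21/20 = -141/20 ≈ -7.0500)
(I + (2 + 4)*(-2 - 7))² = (-141/20 + (2 + 4)*(-2 - 7))² = (-141/20 + 6*(-9))² = (-141/20 - 54)² = (-1221/20)² = 1490841/400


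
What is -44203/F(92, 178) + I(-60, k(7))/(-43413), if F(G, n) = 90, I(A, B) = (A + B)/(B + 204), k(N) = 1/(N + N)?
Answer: -1827513203171/3720928230 ≈ -491.14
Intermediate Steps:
k(N) = 1/(2*N)
I(A, B) = (A + B)/(204 + B)
-44203/F(92, 178) + I(-60, k(7))/(-43413) = -44203/90 + ((-60 + (½)/7)/(204 + (½)/7))/(-43413) = -44203*1/90 + ((-60 + (½)*(⅐))/(204 + (½)*(⅐)))*(-1/43413) = -44203/90 + ((-60 + 1/14)/(204 + 1/14))*(-1/43413) = -44203/90 + (-839/14/(2857/14))*(-1/43413) = -44203/90 + ((14/2857)*(-839/14))*(-1/43413) = -44203/90 - 839/2857*(-1/43413) = -44203/90 + 839/124030941 = -1827513203171/3720928230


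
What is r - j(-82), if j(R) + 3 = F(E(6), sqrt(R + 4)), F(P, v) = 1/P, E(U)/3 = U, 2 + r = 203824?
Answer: 3668849/18 ≈ 2.0383e+5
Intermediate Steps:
r = 203822 (r = -2 + 203824 = 203822)
E(U) = 3*U
j(R) = -53/18 (j(R) = -3 + 1/(3*6) = -3 + 1/18 = -53/18)
r - j(-82) = 203822 - 1*(-53/18) = 203822 + 53/18 = 3668849/18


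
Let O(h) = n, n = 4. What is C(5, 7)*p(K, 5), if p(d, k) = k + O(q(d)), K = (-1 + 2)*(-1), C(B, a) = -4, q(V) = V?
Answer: -36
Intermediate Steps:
O(h) = 4
K = -1 (K = 1*(-1) = -1)
p(d, k) = 4 + k (p(d, k) = k + 4 = 4 + k)
C(5, 7)*p(K, 5) = -4*(4 + 5) = -4*9 = -36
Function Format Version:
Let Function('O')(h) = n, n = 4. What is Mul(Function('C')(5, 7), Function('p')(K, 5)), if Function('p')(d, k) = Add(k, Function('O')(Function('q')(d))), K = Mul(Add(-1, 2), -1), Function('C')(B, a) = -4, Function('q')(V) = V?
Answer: -36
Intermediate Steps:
Function('O')(h) = 4
K = -1 (K = Mul(1, -1) = -1)
Function('p')(d, k) = Add(4, k) (Function('p')(d, k) = Add(k, 4) = Add(4, k))
Mul(Function('C')(5, 7), Function('p')(K, 5)) = Mul(-4, Add(4, 5)) = Mul(-4, 9) = -36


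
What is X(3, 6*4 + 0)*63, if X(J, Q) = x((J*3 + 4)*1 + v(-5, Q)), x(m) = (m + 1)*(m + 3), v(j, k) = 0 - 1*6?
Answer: 5040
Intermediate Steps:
v(j, k) = -6 (v(j, k) = 0 - 6 = -6)
x(m) = (1 + m)*(3 + m)
X(J, Q) = -5 + (-2 + 3*J)² + 12*J (X(J, Q) = 3 + ((J*3 + 4)*1 - 6)² + 4*((J*3 + 4)*1 - 6) = 3 + ((3*J + 4)*1 - 6)² + 4*((3*J + 4)*1 - 6) = 3 + ((4 + 3*J)*1 - 6)² + 4*((4 + 3*J)*1 - 6) = 3 + ((4 + 3*J) - 6)² + 4*((4 + 3*J) - 6) = 3 + (-2 + 3*J)² + 4*(-2 + 3*J) = 3 + (-2 + 3*J)² + (-8 + 12*J) = -5 + (-2 + 3*J)² + 12*J)
X(3, 6*4 + 0)*63 = (-1 + 9*3²)*63 = (-1 + 9*9)*63 = (-1 + 81)*63 = 80*63 = 5040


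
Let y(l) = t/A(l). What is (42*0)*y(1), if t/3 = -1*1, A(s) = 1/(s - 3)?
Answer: 0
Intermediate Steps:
A(s) = 1/(-3 + s)
t = -3 (t = 3*(-1*1) = 3*(-1) = -3)
y(l) = 9 - 3*l (y(l) = -(-9 + 3*l) = -3*(-3 + l) = 9 - 3*l)
(42*0)*y(1) = (42*0)*(9 - 3*1) = 0*(9 - 3) = 0*6 = 0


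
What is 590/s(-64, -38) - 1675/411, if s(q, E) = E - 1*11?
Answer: -324565/20139 ≈ -16.116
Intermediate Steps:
s(q, E) = -11 + E (s(q, E) = E - 11 = -11 + E)
590/s(-64, -38) - 1675/411 = 590/(-11 - 38) - 1675/411 = 590/(-49) - 1675*1/411 = 590*(-1/49) - 1675/411 = -590/49 - 1675/411 = -324565/20139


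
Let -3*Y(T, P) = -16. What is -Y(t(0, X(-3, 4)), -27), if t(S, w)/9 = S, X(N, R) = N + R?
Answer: -16/3 ≈ -5.3333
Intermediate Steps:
t(S, w) = 9*S
Y(T, P) = 16/3 (Y(T, P) = -1/3*(-16) = 16/3)
-Y(t(0, X(-3, 4)), -27) = -1*16/3 = -16/3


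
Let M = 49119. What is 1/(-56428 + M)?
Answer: -1/7309 ≈ -0.00013682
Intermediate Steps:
1/(-56428 + M) = 1/(-56428 + 49119) = 1/(-7309) = -1/7309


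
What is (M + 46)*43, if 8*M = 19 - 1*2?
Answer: 16555/8 ≈ 2069.4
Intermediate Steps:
M = 17/8 (M = (19 - 1*2)/8 = (19 - 2)/8 = (⅛)*17 = 17/8 ≈ 2.1250)
(M + 46)*43 = (17/8 + 46)*43 = (385/8)*43 = 16555/8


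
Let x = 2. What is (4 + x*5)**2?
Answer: 196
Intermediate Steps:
(4 + x*5)**2 = (4 + 2*5)**2 = (4 + 10)**2 = 14**2 = 196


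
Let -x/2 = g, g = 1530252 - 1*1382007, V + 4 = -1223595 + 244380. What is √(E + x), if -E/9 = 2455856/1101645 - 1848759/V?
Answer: I*√4260124628743134998473589455/119861301695 ≈ 544.54*I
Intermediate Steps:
V = -979219 (V = -4 + (-1223595 + 244380) = -4 - 979215 = -979219)
E = -4441496965019/119861301695 (E = -9*(2455856/1101645 - 1848759/(-979219)) = -9*(2455856*(1/1101645) - 1848759*(-1/979219)) = -9*(2455856/1101645 + 1848759/979219) = -9*4441496965019/1078751715255 = -4441496965019/119861301695 ≈ -37.055)
g = 148245 (g = 1530252 - 1382007 = 148245)
x = -296490 (x = -2*148245 = -296490)
√(E + x) = √(-4441496965019/119861301695 - 296490) = √(-35542118836515569/119861301695) = I*√4260124628743134998473589455/119861301695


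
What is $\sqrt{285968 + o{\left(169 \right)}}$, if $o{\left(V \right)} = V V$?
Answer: $\sqrt{314529} \approx 560.83$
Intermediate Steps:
$o{\left(V \right)} = V^{2}$
$\sqrt{285968 + o{\left(169 \right)}} = \sqrt{285968 + 169^{2}} = \sqrt{285968 + 28561} = \sqrt{314529}$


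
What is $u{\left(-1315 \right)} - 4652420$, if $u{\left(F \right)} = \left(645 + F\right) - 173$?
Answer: $-4653263$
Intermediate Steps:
$u{\left(F \right)} = 472 + F$
$u{\left(-1315 \right)} - 4652420 = \left(472 - 1315\right) - 4652420 = -843 - 4652420 = -4653263$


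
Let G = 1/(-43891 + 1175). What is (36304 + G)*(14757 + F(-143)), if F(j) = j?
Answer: 11331415471541/21358 ≈ 5.3055e+8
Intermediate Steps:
G = -1/42716 (G = 1/(-42716) = -1/42716 ≈ -2.3410e-5)
(36304 + G)*(14757 + F(-143)) = (36304 - 1/42716)*(14757 - 143) = (1550761663/42716)*14614 = 11331415471541/21358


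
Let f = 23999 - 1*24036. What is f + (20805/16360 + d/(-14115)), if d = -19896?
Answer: -528328711/15394760 ≈ -34.319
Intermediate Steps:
f = -37 (f = 23999 - 24036 = -37)
f + (20805/16360 + d/(-14115)) = -37 + (20805/16360 - 19896/(-14115)) = -37 + (20805*(1/16360) - 19896*(-1/14115)) = -37 + (4161/3272 + 6632/4705) = -37 + 41277409/15394760 = -528328711/15394760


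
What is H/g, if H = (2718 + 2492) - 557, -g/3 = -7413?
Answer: 517/2471 ≈ 0.20923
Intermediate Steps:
g = 22239 (g = -3*(-7413) = 22239)
H = 4653 (H = 5210 - 557 = 4653)
H/g = 4653/22239 = 4653*(1/22239) = 517/2471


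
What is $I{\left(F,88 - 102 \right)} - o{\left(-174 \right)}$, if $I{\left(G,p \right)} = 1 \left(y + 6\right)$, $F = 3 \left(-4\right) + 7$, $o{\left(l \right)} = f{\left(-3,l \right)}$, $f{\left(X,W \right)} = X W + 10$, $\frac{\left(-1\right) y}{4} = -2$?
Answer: $-518$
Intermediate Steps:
$y = 8$ ($y = \left(-4\right) \left(-2\right) = 8$)
$f{\left(X,W \right)} = 10 + W X$ ($f{\left(X,W \right)} = W X + 10 = 10 + W X$)
$o{\left(l \right)} = 10 - 3 l$ ($o{\left(l \right)} = 10 + l \left(-3\right) = 10 - 3 l$)
$F = -5$ ($F = -12 + 7 = -5$)
$I{\left(G,p \right)} = 14$ ($I{\left(G,p \right)} = 1 \left(8 + 6\right) = 1 \cdot 14 = 14$)
$I{\left(F,88 - 102 \right)} - o{\left(-174 \right)} = 14 - \left(10 - -522\right) = 14 - \left(10 + 522\right) = 14 - 532 = -518$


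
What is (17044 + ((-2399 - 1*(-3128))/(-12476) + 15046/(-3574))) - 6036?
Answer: 245323929225/22294612 ≈ 11004.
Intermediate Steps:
(17044 + ((-2399 - 1*(-3128))/(-12476) + 15046/(-3574))) - 6036 = (17044 + ((-2399 + 3128)*(-1/12476) + 15046*(-1/3574))) - 6036 = (17044 + (729*(-1/12476) - 7523/1787)) - 6036 = (17044 + (-729/12476 - 7523/1787)) - 6036 = (17044 - 95159671/22294612) - 6036 = 379894207257/22294612 - 6036 = 245323929225/22294612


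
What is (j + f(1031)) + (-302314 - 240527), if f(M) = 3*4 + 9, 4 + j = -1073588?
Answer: -1616412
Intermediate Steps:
j = -1073592 (j = -4 - 1073588 = -1073592)
f(M) = 21 (f(M) = 12 + 9 = 21)
(j + f(1031)) + (-302314 - 240527) = (-1073592 + 21) + (-302314 - 240527) = -1073571 - 542841 = -1616412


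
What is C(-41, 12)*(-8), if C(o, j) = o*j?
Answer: 3936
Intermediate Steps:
C(o, j) = j*o
C(-41, 12)*(-8) = (12*(-41))*(-8) = -492*(-8) = 3936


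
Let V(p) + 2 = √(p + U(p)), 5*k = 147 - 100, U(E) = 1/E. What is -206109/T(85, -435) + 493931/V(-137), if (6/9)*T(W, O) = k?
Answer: -9816444479/453973 - 493931*I*√2571490/19318 ≈ -21623.0 - 41001.0*I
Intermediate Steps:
k = 47/5 (k = (147 - 100)/5 = (⅕)*47 = 47/5 ≈ 9.4000)
T(W, O) = 141/10 (T(W, O) = (3/2)*(47/5) = 141/10)
V(p) = -2 + √(p + 1/p)
-206109/T(85, -435) + 493931/V(-137) = -206109/141/10 + 493931/(-2 + √(-137 + 1/(-137))) = -206109*10/141 + 493931/(-2 + √(-137 - 1/137)) = -687030/47 + 493931/(-2 + √(-18770/137)) = -687030/47 + 493931/(-2 + I*√2571490/137)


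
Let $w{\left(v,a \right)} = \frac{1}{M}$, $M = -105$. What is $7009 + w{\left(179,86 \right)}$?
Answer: $\frac{735944}{105} \approx 7009.0$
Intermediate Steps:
$w{\left(v,a \right)} = - \frac{1}{105}$ ($w{\left(v,a \right)} = \frac{1}{-105} = - \frac{1}{105}$)
$7009 + w{\left(179,86 \right)} = 7009 - \frac{1}{105} = \frac{735944}{105}$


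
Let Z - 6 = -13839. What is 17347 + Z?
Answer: 3514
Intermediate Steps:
Z = -13833 (Z = 6 - 13839 = -13833)
17347 + Z = 17347 - 13833 = 3514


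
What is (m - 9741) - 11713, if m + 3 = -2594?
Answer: -24051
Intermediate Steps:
m = -2597 (m = -3 - 2594 = -2597)
(m - 9741) - 11713 = (-2597 - 9741) - 11713 = -12338 - 11713 = -24051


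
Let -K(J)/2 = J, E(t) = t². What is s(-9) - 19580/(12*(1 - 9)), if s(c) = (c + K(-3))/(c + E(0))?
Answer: 4903/24 ≈ 204.29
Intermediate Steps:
K(J) = -2*J
s(c) = (6 + c)/c (s(c) = (c - 2*(-3))/(c + 0²) = (c + 6)/(c + 0) = (6 + c)/c)
s(-9) - 19580/(12*(1 - 9)) = (6 - 9)/(-9) - 19580/(12*(1 - 9)) = -⅑*(-3) - 19580/(12*(-8)) = ⅓ - 19580/(-96) = ⅓ - 19580*(-1)/96 = ⅓ - 55*(-89/24) = ⅓ + 4895/24 = 4903/24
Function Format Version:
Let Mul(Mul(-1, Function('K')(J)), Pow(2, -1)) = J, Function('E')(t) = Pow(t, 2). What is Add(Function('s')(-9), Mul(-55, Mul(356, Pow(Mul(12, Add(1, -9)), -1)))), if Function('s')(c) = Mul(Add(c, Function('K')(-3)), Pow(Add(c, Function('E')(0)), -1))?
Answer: Rational(4903, 24) ≈ 204.29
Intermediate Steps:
Function('K')(J) = Mul(-2, J)
Function('s')(c) = Mul(Pow(c, -1), Add(6, c)) (Function('s')(c) = Mul(Add(c, Mul(-2, -3)), Pow(Add(c, Pow(0, 2)), -1)) = Mul(Add(c, 6), Pow(Add(c, 0), -1)) = Mul(Add(6, c), Pow(c, -1)) = Mul(Pow(c, -1), Add(6, c)))
Add(Function('s')(-9), Mul(-55, Mul(356, Pow(Mul(12, Add(1, -9)), -1)))) = Add(Mul(Pow(-9, -1), Add(6, -9)), Mul(-55, Mul(356, Pow(Mul(12, Add(1, -9)), -1)))) = Add(Mul(Rational(-1, 9), -3), Mul(-55, Mul(356, Pow(Mul(12, -8), -1)))) = Add(Rational(1, 3), Mul(-55, Mul(356, Pow(-96, -1)))) = Add(Rational(1, 3), Mul(-55, Mul(356, Rational(-1, 96)))) = Add(Rational(1, 3), Mul(-55, Rational(-89, 24))) = Add(Rational(1, 3), Rational(4895, 24)) = Rational(4903, 24)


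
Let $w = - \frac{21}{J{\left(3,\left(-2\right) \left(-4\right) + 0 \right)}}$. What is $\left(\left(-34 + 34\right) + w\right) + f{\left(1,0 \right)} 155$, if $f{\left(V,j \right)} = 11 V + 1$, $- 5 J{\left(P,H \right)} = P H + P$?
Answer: $\frac{16775}{9} \approx 1863.9$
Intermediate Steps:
$J{\left(P,H \right)} = - \frac{P}{5} - \frac{H P}{5}$ ($J{\left(P,H \right)} = - \frac{P H + P}{5} = - \frac{H P + P}{5} = - \frac{P + H P}{5} = - \frac{P}{5} - \frac{H P}{5}$)
$w = \frac{35}{9}$ ($w = - \frac{21}{\left(- \frac{1}{5}\right) 3 \left(1 + \left(\left(-2\right) \left(-4\right) + 0\right)\right)} = - \frac{21}{\left(- \frac{1}{5}\right) 3 \left(1 + \left(8 + 0\right)\right)} = - \frac{21}{\left(- \frac{1}{5}\right) 3 \left(1 + 8\right)} = - \frac{21}{\left(- \frac{1}{5}\right) 3 \cdot 9} = - \frac{21}{- \frac{27}{5}} = \left(-21\right) \left(- \frac{5}{27}\right) = \frac{35}{9} \approx 3.8889$)
$f{\left(V,j \right)} = 1 + 11 V$
$\left(\left(-34 + 34\right) + w\right) + f{\left(1,0 \right)} 155 = \left(\left(-34 + 34\right) + \frac{35}{9}\right) + \left(1 + 11 \cdot 1\right) 155 = \left(0 + \frac{35}{9}\right) + \left(1 + 11\right) 155 = \frac{35}{9} + 12 \cdot 155 = \frac{35}{9} + 1860 = \frac{16775}{9}$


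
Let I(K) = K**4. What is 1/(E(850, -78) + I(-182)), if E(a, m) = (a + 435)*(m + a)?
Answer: 1/1098191396 ≈ 9.1059e-10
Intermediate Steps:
E(a, m) = (435 + a)*(a + m)
1/(E(850, -78) + I(-182)) = 1/((850**2 + 435*850 + 435*(-78) + 850*(-78)) + (-182)**4) = 1/((722500 + 369750 - 33930 - 66300) + 1097199376) = 1/(992020 + 1097199376) = 1/1098191396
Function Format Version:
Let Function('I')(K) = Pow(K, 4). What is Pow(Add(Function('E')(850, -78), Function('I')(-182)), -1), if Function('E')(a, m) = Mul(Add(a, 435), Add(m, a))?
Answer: Rational(1, 1098191396) ≈ 9.1059e-10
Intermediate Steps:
Function('E')(a, m) = Mul(Add(435, a), Add(a, m))
Pow(Add(Function('E')(850, -78), Function('I')(-182)), -1) = Pow(Add(Add(Pow(850, 2), Mul(435, 850), Mul(435, -78), Mul(850, -78)), Pow(-182, 4)), -1) = Pow(Add(Add(722500, 369750, -33930, -66300), 1097199376), -1) = Pow(Add(992020, 1097199376), -1) = Pow(1098191396, -1) = Rational(1, 1098191396)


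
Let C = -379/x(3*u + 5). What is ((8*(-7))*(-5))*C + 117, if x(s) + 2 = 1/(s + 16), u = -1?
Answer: 54693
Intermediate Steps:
x(s) = -2 + 1/(16 + s) (x(s) = -2 + 1/(s + 16) = -2 + 1/(16 + s))
C = 6822/35 (C = -379*(16 + (3*(-1) + 5))/(-31 - 2*(3*(-1) + 5)) = -379*(16 + (-3 + 5))/(-31 - 2*(-3 + 5)) = -379*(16 + 2)/(-31 - 2*2) = -379*18/(-31 - 4) = -379/((1/18)*(-35)) = -379/(-35/18) = -379*(-18/35) = 6822/35 ≈ 194.91)
((8*(-7))*(-5))*C + 117 = ((8*(-7))*(-5))*(6822/35) + 117 = -56*(-5)*(6822/35) + 117 = 280*(6822/35) + 117 = 54576 + 117 = 54693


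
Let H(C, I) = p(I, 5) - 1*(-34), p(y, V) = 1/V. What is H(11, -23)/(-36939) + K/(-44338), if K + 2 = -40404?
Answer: 25357838/27853765 ≈ 0.91039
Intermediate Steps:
K = -40406 (K = -2 - 40404 = -40406)
H(C, I) = 171/5 (H(C, I) = 1/5 - 1*(-34) = ⅕ + 34 = 171/5)
H(11, -23)/(-36939) + K/(-44338) = (171/5)/(-36939) - 40406/(-44338) = (171/5)*(-1/36939) - 40406*(-1/44338) = -57/61565 + 20203/22169 = 25357838/27853765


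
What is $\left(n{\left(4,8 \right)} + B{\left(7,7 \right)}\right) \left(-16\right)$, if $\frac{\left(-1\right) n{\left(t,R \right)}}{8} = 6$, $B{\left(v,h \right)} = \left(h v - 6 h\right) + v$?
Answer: $544$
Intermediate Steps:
$B{\left(v,h \right)} = v - 6 h + h v$ ($B{\left(v,h \right)} = \left(- 6 h + h v\right) + v = v - 6 h + h v$)
$n{\left(t,R \right)} = -48$ ($n{\left(t,R \right)} = \left(-8\right) 6 = -48$)
$\left(n{\left(4,8 \right)} + B{\left(7,7 \right)}\right) \left(-16\right) = \left(-48 + \left(7 - 42 + 7 \cdot 7\right)\right) \left(-16\right) = \left(-48 + \left(7 - 42 + 49\right)\right) \left(-16\right) = \left(-48 + 14\right) \left(-16\right) = \left(-34\right) \left(-16\right) = 544$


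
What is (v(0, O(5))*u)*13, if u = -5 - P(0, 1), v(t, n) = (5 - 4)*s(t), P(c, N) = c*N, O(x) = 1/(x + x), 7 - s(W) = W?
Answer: -455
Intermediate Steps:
s(W) = 7 - W
O(x) = 1/(2*x)
P(c, N) = N*c
v(t, n) = 7 - t (v(t, n) = (5 - 4)*(7 - t) = 1*(7 - t) = 7 - t)
u = -5 (u = -5 - 0 = -5 - 1*0 = -5 + 0 = -5)
(v(0, O(5))*u)*13 = ((7 - 1*0)*(-5))*13 = ((7 + 0)*(-5))*13 = (7*(-5))*13 = -35*13 = -455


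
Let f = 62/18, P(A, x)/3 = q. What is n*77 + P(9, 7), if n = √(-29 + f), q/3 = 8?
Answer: 72 + 77*I*√230/3 ≈ 72.0 + 389.25*I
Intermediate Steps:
q = 24 (q = 3*8 = 24)
P(A, x) = 72 (P(A, x) = 3*24 = 72)
f = 31/9 (f = 62*(1/18) = 31/9 ≈ 3.4444)
n = I*√230/3 (n = √(-29 + 31/9) = √(-230/9) = I*√230/3 ≈ 5.0553*I)
n*77 + P(9, 7) = (I*√230/3)*77 + 72 = 77*I*√230/3 + 72 = 72 + 77*I*√230/3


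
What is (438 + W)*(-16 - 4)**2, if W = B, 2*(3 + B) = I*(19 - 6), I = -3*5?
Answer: 135000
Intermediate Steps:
I = -15
B = -201/2 (B = -3 + (-15*(19 - 6))/2 = -3 + (-15*13)/2 = -3 + (1/2)*(-195) = -3 - 195/2 = -201/2 ≈ -100.50)
W = -201/2 ≈ -100.50
(438 + W)*(-16 - 4)**2 = (438 - 201/2)*(-16 - 4)**2 = (675/2)*(-20)**2 = (675/2)*400 = 135000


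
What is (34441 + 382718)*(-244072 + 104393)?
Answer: -58268351961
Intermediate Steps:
(34441 + 382718)*(-244072 + 104393) = 417159*(-139679) = -58268351961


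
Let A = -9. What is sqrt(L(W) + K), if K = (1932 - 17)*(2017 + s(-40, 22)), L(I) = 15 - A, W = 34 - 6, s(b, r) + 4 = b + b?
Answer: sqrt(3701719) ≈ 1924.0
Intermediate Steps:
s(b, r) = -4 + 2*b (s(b, r) = -4 + (b + b) = -4 + 2*b)
W = 28
L(I) = 24 (L(I) = 15 - 1*(-9) = 15 + 9 = 24)
K = 3701695 (K = (1932 - 17)*(2017 + (-4 + 2*(-40))) = 1915*(2017 + (-4 - 80)) = 1915*(2017 - 84) = 1915*1933 = 3701695)
sqrt(L(W) + K) = sqrt(24 + 3701695) = sqrt(3701719)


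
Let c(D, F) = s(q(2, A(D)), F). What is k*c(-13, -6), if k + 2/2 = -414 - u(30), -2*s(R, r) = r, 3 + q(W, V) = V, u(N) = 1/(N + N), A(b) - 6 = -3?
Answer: -24901/20 ≈ -1245.1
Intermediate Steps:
A(b) = 3 (A(b) = 6 - 3 = 3)
u(N) = 1/(2*N)
q(W, V) = -3 + V
s(R, r) = -r/2
k = -24901/60 (k = -1 + (-414 - 1/(2*30)) = -1 + (-414 - 1*1/60) = -1 + (-414 - 1/60) = -1 - 24841/60 = -24901/60 ≈ -415.02)
c(D, F) = -F/2
k*c(-13, -6) = -(-24901)*(-6)/120 = -24901/60*3 = -24901/20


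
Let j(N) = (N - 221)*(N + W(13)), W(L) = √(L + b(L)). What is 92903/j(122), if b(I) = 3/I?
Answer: -73672079/9569340 + 92903*√559/9569340 ≈ -7.4692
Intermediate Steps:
W(L) = √(L + 3/L)
j(N) = (-221 + N)*(N + 2*√559/13) (j(N) = (N - 221)*(N + √(13 + 3/13)) = (-221 + N)*(N + √(13 + 3*(1/13))) = (-221 + N)*(N + √(13 + 3/13)) = (-221 + N)*(N + √(172/13)) = (-221 + N)*(N + 2*√559/13))
92903/j(122) = 92903/(122² - 221*122 - 34*√559 + (2/13)*122*√559) = 92903/(14884 - 26962 - 34*√559 + 244*√559/13) = 92903/(-12078 - 198*√559/13)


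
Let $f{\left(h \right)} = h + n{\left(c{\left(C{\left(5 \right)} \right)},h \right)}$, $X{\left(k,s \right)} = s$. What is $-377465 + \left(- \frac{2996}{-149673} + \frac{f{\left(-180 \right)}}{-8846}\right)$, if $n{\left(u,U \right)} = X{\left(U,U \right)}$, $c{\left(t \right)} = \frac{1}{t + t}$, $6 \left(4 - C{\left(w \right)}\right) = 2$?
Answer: $- \frac{249883178501287}{662003679} \approx -3.7747 \cdot 10^{5}$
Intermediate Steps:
$C{\left(w \right)} = \frac{11}{3}$ ($C{\left(w \right)} = 4 - \frac{1}{3} = \frac{11}{3}$)
$c{\left(t \right)} = \frac{1}{2 t}$
$n{\left(u,U \right)} = U$
$f{\left(h \right)} = 2 h$ ($f{\left(h \right)} = h + h = 2 h$)
$-377465 + \left(- \frac{2996}{-149673} + \frac{f{\left(-180 \right)}}{-8846}\right) = -377465 - \left(- \frac{2996}{149673} - \frac{2 \left(-180\right)}{-8846}\right) = -377465 - - \frac{40192448}{662003679} = -377465 + \left(\frac{2996}{149673} + \frac{180}{4423}\right) = -377465 + \frac{40192448}{662003679} = - \frac{249883178501287}{662003679}$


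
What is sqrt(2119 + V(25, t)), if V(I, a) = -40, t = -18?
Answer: 3*sqrt(231) ≈ 45.596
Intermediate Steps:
sqrt(2119 + V(25, t)) = sqrt(2119 - 40) = sqrt(2079) = 3*sqrt(231)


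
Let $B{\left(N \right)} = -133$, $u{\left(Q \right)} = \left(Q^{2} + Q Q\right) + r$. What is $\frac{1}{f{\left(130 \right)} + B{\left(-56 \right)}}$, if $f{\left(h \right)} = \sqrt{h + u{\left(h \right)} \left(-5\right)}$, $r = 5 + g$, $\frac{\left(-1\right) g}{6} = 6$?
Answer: $- \frac{133}{186404} - \frac{i \sqrt{168715}}{186404} \approx -0.0007135 - 0.0022035 i$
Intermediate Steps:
$g = -36$ ($g = \left(-6\right) 6 = -36$)
$r = -31$ ($r = 5 - 36 = -31$)
$u{\left(Q \right)} = -31 + 2 Q^{2}$ ($u{\left(Q \right)} = \left(Q^{2} + Q Q\right) - 31 = \left(Q^{2} + Q^{2}\right) - 31 = 2 Q^{2} - 31 = -31 + 2 Q^{2}$)
$f{\left(h \right)} = \sqrt{155 + h - 10 h^{2}}$ ($f{\left(h \right)} = \sqrt{h + \left(-31 + 2 h^{2}\right) \left(-5\right)} = \sqrt{h - \left(-155 + 10 h^{2}\right)} = \sqrt{155 + h - 10 h^{2}}$)
$\frac{1}{f{\left(130 \right)} + B{\left(-56 \right)}} = \frac{1}{\sqrt{155 + 130 - 10 \cdot 130^{2}} - 133} = \frac{1}{\sqrt{155 + 130 - 169000} - 133} = \frac{1}{\sqrt{-168715} - 133} = \frac{1}{i \sqrt{168715} - 133} = \frac{1}{-133 + i \sqrt{168715}}$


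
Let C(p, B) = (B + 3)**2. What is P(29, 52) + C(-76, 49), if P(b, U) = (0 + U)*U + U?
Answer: 5460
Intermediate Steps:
C(p, B) = (3 + B)**2
P(b, U) = U + U**2 (P(b, U) = U*U + U = U**2 + U = U + U**2)
P(29, 52) + C(-76, 49) = 52*(1 + 52) + (3 + 49)**2 = 52*53 + 52**2 = 2756 + 2704 = 5460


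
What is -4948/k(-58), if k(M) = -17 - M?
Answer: -4948/41 ≈ -120.68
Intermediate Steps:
-4948/k(-58) = -4948/(-17 - 1*(-58)) = -4948/(-17 + 58) = -4948/41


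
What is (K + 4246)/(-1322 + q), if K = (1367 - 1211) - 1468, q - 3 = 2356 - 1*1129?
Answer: -1467/46 ≈ -31.891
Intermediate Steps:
q = 1230 (q = 3 + (2356 - 1*1129) = 3 + (2356 - 1129) = 3 + 1227 = 1230)
K = -1312 (K = 156 - 1468 = -1312)
(K + 4246)/(-1322 + q) = (-1312 + 4246)/(-1322 + 1230) = 2934/(-92) = 2934*(-1/92) = -1467/46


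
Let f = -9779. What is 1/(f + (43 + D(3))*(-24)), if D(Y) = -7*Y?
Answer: -1/10307 ≈ -9.7021e-5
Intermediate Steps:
1/(f + (43 + D(3))*(-24)) = 1/(-9779 + (43 - 7*3)*(-24)) = 1/(-9779 + (43 - 21)*(-24)) = 1/(-9779 + 22*(-24)) = 1/(-9779 - 528) = 1/(-10307) = -1/10307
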